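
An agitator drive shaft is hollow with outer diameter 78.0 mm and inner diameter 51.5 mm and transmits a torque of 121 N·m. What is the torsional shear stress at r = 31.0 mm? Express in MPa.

1.27 MPa

J = π(d_o⁴ − d_i⁴)/32 = π(0.0780⁴ − 0.0515⁴)/32 = 2.943×10^-6 m⁴.
Shear stress varies linearly with radius: τ = T·r/J = 121.0 × 0.0310 / 2.943×10^-6 = 1.274×10^6 Pa.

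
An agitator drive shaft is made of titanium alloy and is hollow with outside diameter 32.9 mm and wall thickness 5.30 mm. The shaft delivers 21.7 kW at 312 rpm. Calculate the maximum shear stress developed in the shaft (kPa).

ω = 2π·312/60 = 32.67 rad/s, so T = P/ω = 21.7×10³ / 32.67 = 664.2 N·m.
J = π(d_o⁴ − d_i⁴)/32 = π(0.0329⁴ − 0.0223⁴)/32 = 9.074×10^-8 m⁴.
τ_max = T·r/J = 664.2 × 0.0164 / 9.074×10^-8 = 1.204×10^8 Pa.

120000 kPa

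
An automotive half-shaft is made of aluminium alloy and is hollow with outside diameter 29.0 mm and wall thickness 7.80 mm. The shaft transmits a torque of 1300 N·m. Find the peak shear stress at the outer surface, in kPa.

J = π(d_o⁴ − d_i⁴)/32 = π(0.0290⁴ − 0.0134⁴)/32 = 6.627×10^-8 m⁴.
τ_max = T·r/J = 1300 × 0.0145 / 6.627×10^-8 = 2.844×10^8 Pa.

284000 kPa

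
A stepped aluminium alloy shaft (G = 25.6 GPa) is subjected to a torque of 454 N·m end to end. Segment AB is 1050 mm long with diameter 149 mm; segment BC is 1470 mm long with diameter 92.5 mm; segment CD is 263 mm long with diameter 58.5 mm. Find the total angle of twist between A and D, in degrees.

0.462°

J_AB = π(0.149)⁴/32 = 4.84×10^-5 m⁴; J_BC = π(0.0925)⁴/32 = 7.19×10^-6 m⁴; J_CD = π(0.0585)⁴/32 = 1.15×10^-6 m⁴.
θ = (T/G)·Σ L_i/J_i = (454.0/25.6×10⁹)·(1.05/4.84×10^-5 + 1.47/7.19×10^-6 + 0.263/1.15×10^-6) = 8.068×10^-3 rad.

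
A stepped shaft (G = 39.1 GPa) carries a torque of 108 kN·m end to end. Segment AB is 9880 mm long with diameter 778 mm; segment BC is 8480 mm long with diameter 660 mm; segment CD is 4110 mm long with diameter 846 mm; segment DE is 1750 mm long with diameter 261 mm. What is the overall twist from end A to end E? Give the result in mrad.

J_AB = π(0.778)⁴/32 = 0.0360 m⁴; J_BC = π(0.660)⁴/32 = 0.0186 m⁴; J_CD = π(0.846)⁴/32 = 0.0503 m⁴; J_DE = π(0.261)⁴/32 = 4.56×10^-4 m⁴.
θ = (T/G)·Σ L_i/J_i = (108000/39.1×10⁹)·(9.88/0.0360 + 8.48/0.0186 + 4.11/0.0503 + 1.75/4.56×10^-4) = 0.01285 rad.

12.9 mrad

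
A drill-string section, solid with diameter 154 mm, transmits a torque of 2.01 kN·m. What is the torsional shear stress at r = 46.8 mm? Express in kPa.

J = πd⁴/32 = π(0.154)⁴/32 = 5.522×10^-5 m⁴.
Shear stress varies linearly with radius: τ = T·r/J = 2010 × 0.0468 / 5.522×10^-5 = 1.704×10^6 Pa.

1700 kPa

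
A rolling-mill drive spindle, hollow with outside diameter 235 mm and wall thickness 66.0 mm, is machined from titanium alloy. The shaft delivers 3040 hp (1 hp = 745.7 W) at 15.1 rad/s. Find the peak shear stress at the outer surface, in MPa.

61.2 MPa

ω = 15.1 rad/s, so T = P/ω = 3040×745.7 / 15.10 = 150100 N·m.
J = π(d_o⁴ − d_i⁴)/32 = π(0.235⁴ − 0.103⁴)/32 = 2.884×10^-4 m⁴.
τ_max = T·r/J = 150100 × 0.117 / 2.884×10^-4 = 6.117×10^7 Pa.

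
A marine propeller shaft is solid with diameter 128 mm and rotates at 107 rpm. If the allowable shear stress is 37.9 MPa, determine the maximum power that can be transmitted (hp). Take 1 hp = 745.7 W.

J = πd⁴/32 = π(0.128)⁴/32 = 2.635×10^-5 m⁴.
T_max = τ_allow·J/r = 3.79×10^7 × 2.635×10^-5 / 0.0640 = 15610 N·m.
ω = 2π·107/60 = 11.21 rad/s, so P_max = T_max·ω = 1.749×10^5 W.

235 hp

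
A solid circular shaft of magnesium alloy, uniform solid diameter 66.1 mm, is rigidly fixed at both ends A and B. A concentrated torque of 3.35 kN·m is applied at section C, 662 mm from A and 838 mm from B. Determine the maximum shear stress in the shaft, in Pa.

3.30e7 Pa

With uniform GJ and both ends fixed, compatibility θ_AC = θ_CB gives T_A·a = T_B·b, together with T_A + T_B = T₀.
T_A = T₀·b/(a+b) = 3350·838/1500 = 1872 N·m; T_B = 1478 N·m.
τ in each portion: τ_AC = 3.30×10^7 Pa, τ_CB = 2.61×10^7 Pa; maximum is in AC.
τ_max = T_AC·r/J = 1872·0.0330/1.87×10^-6 = 3.300×10^7 Pa.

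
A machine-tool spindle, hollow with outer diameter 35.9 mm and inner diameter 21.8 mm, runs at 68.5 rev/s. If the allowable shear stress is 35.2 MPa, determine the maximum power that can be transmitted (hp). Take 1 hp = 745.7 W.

J = π(d_o⁴ − d_i⁴)/32 = π(0.0359⁴ − 0.0218⁴)/32 = 1.409×10^-7 m⁴.
T_max = τ_allow·J/r = 3.52×10^7 × 1.409×10^-7 / 0.0180 = 276.3 N·m.
ω = 2π·68.5 = 430.4 rad/s, so P_max = T_max·ω = 1.189×10^5 W.

159 hp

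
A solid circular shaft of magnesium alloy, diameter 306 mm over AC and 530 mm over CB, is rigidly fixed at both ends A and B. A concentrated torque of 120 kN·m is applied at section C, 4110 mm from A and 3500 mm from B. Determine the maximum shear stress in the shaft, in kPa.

Compatibility: T_A·a/J_AC = T_B·b/J_CB with T_A + T_B = T₀.
J_AC = 8.61×10^-4 m⁴, J_CB = 7.75×10^-3 m⁴, so T_A = T₀·(J_AC/a)/((J_AC/a)+(J_CB/b)) = 10370 N·m, T_B = 109600 N·m.
τ in each portion: τ_AC = 1.84×10^6 Pa, τ_CB = 3.75×10^6 Pa; maximum is in CB.
τ_max = T_CB·r/J = 109600·0.265/7.75×10^-3 = 3.750×10^6 Pa.

3750 kPa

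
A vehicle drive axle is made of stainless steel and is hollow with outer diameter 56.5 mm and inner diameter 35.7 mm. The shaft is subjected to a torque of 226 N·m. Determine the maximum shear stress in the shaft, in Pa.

7.59e6 Pa

J = π(d_o⁴ − d_i⁴)/32 = π(0.0565⁴ − 0.0357⁴)/32 = 8.410×10^-7 m⁴.
τ_max = T·r/J = 226.0 × 0.0283 / 8.410×10^-7 = 7.592×10^6 Pa.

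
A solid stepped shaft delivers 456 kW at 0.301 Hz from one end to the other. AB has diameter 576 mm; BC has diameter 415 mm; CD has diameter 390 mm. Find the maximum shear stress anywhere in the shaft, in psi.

ω = 2π·0.301 = 1.891 rad/s, so T = P/ω = 456×10³ / 1.891 = 241100 N·m.
Under the same torque, τ_max = 16T/(πd³) is largest where d is smallest — segment CD (d = 390 mm).
τ_max = 16·241100/(π·(0.390)³) = 2.070×10^7 Pa.

3000 psi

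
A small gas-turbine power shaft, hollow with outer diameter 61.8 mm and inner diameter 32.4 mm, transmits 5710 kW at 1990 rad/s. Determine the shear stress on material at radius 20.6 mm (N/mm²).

ω = 1990 rad/s, so T = P/ω = 5710×10³ / 1990 = 2869 N·m.
J = π(d_o⁴ − d_i⁴)/32 = π(0.0618⁴ − 0.0324⁴)/32 = 1.324×10^-6 m⁴.
Shear stress varies linearly with radius: τ = T·r/J = 2869 × 0.0206 / 1.324×10^-6 = 4.465×10^7 Pa.

44.6 N/mm²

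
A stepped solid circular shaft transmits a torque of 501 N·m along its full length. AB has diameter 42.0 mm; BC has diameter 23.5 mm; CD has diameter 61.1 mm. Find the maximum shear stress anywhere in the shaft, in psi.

Under the same torque, τ_max = 16T/(πd³) is largest where d is smallest — segment BC (d = 23.5 mm).
τ_max = 16·501.0/(π·(0.0235)³) = 1.966×10^8 Pa.

28500 psi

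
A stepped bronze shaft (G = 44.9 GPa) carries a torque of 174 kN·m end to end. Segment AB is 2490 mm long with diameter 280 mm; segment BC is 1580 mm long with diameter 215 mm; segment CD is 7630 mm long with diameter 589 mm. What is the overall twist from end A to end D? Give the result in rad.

0.0477 rad

J_AB = π(0.280)⁴/32 = 6.03×10^-4 m⁴; J_BC = π(0.215)⁴/32 = 2.10×10^-4 m⁴; J_CD = π(0.589)⁴/32 = 0.0118 m⁴.
θ = (T/G)·Σ L_i/J_i = (174000/44.9×10⁹)·(2.49/6.03×10^-4 + 1.58/2.10×10^-4 + 7.63/0.0118) = 0.04768 rad.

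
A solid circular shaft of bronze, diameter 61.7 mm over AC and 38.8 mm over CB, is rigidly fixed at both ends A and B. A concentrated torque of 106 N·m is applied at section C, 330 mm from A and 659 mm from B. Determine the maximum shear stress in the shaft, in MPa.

Compatibility: T_A·a/J_AC = T_B·b/J_CB with T_A + T_B = T₀.
J_AC = 1.42×10^-6 m⁴, J_CB = 2.22×10^-7 m⁴, so T_A = T₀·(J_AC/a)/((J_AC/a)+(J_CB/b)) = 98.30 N·m, T_B = 7.698 N·m.
τ in each portion: τ_AC = 2.13×10^6 Pa, τ_CB = 6.71×10^5 Pa; maximum is in AC.
τ_max = T_AC·r/J = 98.30·0.0309/1.42×10^-6 = 2.131×10^6 Pa.

2.13 MPa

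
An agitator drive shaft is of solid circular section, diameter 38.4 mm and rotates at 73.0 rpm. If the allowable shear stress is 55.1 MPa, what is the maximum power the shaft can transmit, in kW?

4.68 kW

J = πd⁴/32 = π(0.0384)⁴/32 = 2.135×10^-7 m⁴.
T_max = τ_allow·J/r = 5.51×10^7 × 2.135×10^-7 / 0.0192 = 612.6 N·m.
ω = 2π·73.0/60 = 7.645 rad/s, so P_max = T_max·ω = 4683 W.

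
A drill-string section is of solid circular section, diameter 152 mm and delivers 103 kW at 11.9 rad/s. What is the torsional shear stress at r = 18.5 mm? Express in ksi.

0.443 ksi

ω = 11.9 rad/s, so T = P/ω = 103×10³ / 11.90 = 8655 N·m.
J = πd⁴/32 = π(0.152)⁴/32 = 5.241×10^-5 m⁴.
Shear stress varies linearly with radius: τ = T·r/J = 8655 × 0.0185 / 5.241×10^-5 = 3.056×10^6 Pa.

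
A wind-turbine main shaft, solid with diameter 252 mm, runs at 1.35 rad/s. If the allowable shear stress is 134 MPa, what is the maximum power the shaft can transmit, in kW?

J = πd⁴/32 = π(0.252)⁴/32 = 3.959×10^-4 m⁴.
T_max = τ_allow·J/r = 1.34×10^8 × 3.959×10^-4 / 0.126 = 421100 N·m.
ω = 1.35 rad/s, so P_max = T_max·ω = 5.684×10^5 W.

568 kW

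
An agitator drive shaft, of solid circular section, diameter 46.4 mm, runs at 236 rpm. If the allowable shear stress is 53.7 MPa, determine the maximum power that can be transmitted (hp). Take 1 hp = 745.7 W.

34.9 hp

J = πd⁴/32 = π(0.0464)⁴/32 = 4.551×10^-7 m⁴.
T_max = τ_allow·J/r = 5.37×10^7 × 4.551×10^-7 / 0.0232 = 1053 N·m.
ω = 2π·236/60 = 24.71 rad/s, so P_max = T_max·ω = 2.603×10^4 W.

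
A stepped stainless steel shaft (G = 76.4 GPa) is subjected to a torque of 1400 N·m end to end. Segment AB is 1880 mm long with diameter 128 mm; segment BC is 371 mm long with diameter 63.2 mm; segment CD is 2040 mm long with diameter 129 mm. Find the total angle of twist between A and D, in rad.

J_AB = π(0.128)⁴/32 = 2.64×10^-5 m⁴; J_BC = π(0.0632)⁴/32 = 1.57×10^-6 m⁴; J_CD = π(0.129)⁴/32 = 2.72×10^-5 m⁴.
θ = (T/G)·Σ L_i/J_i = (1400/76.4×10⁹)·(1.88/2.64×10^-5 + 0.371/1.57×10^-6 + 2.04/2.72×10^-5) = 7.023×10^-3 rad.

0.00702 rad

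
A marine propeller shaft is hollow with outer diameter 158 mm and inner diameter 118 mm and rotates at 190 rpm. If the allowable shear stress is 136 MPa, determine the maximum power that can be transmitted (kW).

1440 kW

J = π(d_o⁴ − d_i⁴)/32 = π(0.158⁴ − 0.118⁴)/32 = 4.215×10^-5 m⁴.
T_max = τ_allow·J/r = 1.36×10^8 × 4.215×10^-5 / 0.0790 = 72560 N·m.
ω = 2π·190/60 = 19.90 rad/s, so P_max = T_max·ω = 1.444×10^6 W.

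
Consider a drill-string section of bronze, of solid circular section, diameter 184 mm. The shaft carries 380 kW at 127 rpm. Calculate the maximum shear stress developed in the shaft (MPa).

ω = 2π·127/60 = 13.30 rad/s, so T = P/ω = 380×10³ / 13.30 = 28570 N·m.
J = πd⁴/32 = π(0.184)⁴/32 = 1.125×10^-4 m⁴.
τ_max = T·r/J = 28570 × 0.0920 / 1.125×10^-4 = 2.336×10^7 Pa.

23.4 MPa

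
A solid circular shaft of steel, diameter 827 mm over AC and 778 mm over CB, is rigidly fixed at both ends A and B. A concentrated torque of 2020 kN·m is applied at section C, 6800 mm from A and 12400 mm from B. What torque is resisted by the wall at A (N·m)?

Compatibility: T_A·a/J_AC = T_B·b/J_CB with T_A + T_B = T₀.
J_AC = 0.0459 m⁴, J_CB = 0.0360 m⁴, so T_A = T₀·(J_AC/a)/((J_AC/a)+(J_CB/b)) = 1.413e6 N·m, T_B = 606900 N·m.

1.41e6 N·m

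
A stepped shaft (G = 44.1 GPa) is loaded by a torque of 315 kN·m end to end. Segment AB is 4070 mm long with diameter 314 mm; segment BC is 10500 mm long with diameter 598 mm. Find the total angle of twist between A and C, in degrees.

J_AB = π(0.314)⁴/32 = 9.54×10^-4 m⁴; J_BC = π(0.598)⁴/32 = 0.0126 m⁴.
θ = (T/G)·Σ L_i/J_i = (315000/44.1×10⁹)·(4.07/9.54×10^-4 + 10.5/0.0126) = 0.03644 rad.

2.09°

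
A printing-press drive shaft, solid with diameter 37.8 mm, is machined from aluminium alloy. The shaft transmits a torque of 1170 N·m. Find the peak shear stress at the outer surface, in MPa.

110 MPa

J = πd⁴/32 = π(0.0378)⁴/32 = 2.004×10^-7 m⁴.
τ_max = T·r/J = 1170 × 0.0189 / 2.004×10^-7 = 1.103×10^8 Pa.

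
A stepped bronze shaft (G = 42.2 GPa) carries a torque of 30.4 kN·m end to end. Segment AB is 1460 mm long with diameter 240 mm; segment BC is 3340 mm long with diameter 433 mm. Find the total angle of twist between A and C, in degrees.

0.225°

J_AB = π(0.240)⁴/32 = 3.26×10^-4 m⁴; J_BC = π(0.433)⁴/32 = 3.45×10^-3 m⁴.
θ = (T/G)·Σ L_i/J_i = (30400/42.2×10⁹)·(1.46/3.26×10^-4 + 3.34/3.45×10^-3) = 3.926×10^-3 rad.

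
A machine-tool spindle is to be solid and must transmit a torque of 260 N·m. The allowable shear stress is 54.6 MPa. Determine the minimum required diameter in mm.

28.9 mm

For a solid shaft τ_max = 16T/(πd³), so d = (16T/(π τ_allow))^(1/3) = (16·260.0/(π·5.46×10^7))^(1/3) = 0.02895 m.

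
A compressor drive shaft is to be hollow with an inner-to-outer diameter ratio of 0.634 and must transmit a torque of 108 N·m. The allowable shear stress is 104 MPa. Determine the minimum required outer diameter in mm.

For a hollow shaft with d_i/d_o = 0.634: τ_max = 16T/(π d_o³ (1−k⁴)), so d_o = [16T/(π τ_allow (1−k⁴))]^(1/3) = [16·108.0/(π·1.04×10^8·0.8384)]^(1/3) = 0.01848 m.

18.5 mm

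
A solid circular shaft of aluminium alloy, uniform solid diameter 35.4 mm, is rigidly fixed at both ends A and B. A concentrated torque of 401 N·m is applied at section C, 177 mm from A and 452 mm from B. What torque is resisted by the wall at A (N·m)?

288 N·m

With uniform GJ and both ends fixed, compatibility θ_AC = θ_CB gives T_A·a = T_B·b, together with T_A + T_B = T₀.
T_A = T₀·b/(a+b) = 401.0·452/629.0 = 288.2 N·m; T_B = 112.8 N·m.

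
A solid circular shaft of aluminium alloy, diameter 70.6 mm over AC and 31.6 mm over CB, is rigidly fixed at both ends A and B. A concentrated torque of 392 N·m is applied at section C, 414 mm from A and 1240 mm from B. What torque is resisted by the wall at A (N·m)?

387 N·m

Compatibility: T_A·a/J_AC = T_B·b/J_CB with T_A + T_B = T₀.
J_AC = 2.44×10^-6 m⁴, J_CB = 9.79×10^-8 m⁴, so T_A = T₀·(J_AC/a)/((J_AC/a)+(J_CB/b)) = 386.8 N·m, T_B = 5.183 N·m.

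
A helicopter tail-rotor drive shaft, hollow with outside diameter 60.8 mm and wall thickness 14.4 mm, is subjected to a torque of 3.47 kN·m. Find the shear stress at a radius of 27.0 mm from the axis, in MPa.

75.6 MPa

J = π(d_o⁴ − d_i⁴)/32 = π(0.0608⁴ − 0.0320⁴)/32 = 1.239×10^-6 m⁴.
Shear stress varies linearly with radius: τ = T·r/J = 3470 × 0.0270 / 1.239×10^-6 = 7.564×10^7 Pa.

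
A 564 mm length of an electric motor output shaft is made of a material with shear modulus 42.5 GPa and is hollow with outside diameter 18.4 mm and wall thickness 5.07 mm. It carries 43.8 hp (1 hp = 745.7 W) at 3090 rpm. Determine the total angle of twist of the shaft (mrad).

ω = 2π·3090/60 = 323.6 rad/s, so T = P/ω = 43.8×745.7 / 323.6 = 100.9 N·m.
J = π(d_o⁴ − d_i⁴)/32 = π(0.0184⁴ − 0.00826⁴)/32 = 1.080×10^-8 m⁴.
θ = T·L/(G·J) = 100.9 × 0.564 / (42.5×10⁹ × 1.080×10^-8) = 0.1241 rad.

124 mrad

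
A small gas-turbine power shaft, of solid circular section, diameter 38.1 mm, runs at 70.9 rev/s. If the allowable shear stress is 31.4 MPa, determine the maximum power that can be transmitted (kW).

J = πd⁴/32 = π(0.0381)⁴/32 = 2.069×10^-7 m⁴.
T_max = τ_allow·J/r = 3.14×10^7 × 2.069×10^-7 / 0.0191 = 341.0 N·m.
ω = 2π·70.9 = 445.5 rad/s, so P_max = T_max·ω = 1.519×10^5 W.

152 kW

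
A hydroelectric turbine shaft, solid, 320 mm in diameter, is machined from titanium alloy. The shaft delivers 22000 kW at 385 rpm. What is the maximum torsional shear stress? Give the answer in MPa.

ω = 2π·385/60 = 40.32 rad/s, so T = P/ω = 22000×10³ / 40.32 = 545700 N·m.
J = πd⁴/32 = π(0.320)⁴/32 = 1.029×10^-3 m⁴.
τ_max = T·r/J = 545700 × 0.160 / 1.029×10^-3 = 8.481×10^7 Pa.

84.8 MPa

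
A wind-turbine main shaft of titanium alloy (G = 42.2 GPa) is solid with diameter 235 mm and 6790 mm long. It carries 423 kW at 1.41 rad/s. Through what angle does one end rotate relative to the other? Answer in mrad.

ω = 1.41 rad/s, so T = P/ω = 423×10³ / 1.410 = 300000 N·m.
J = πd⁴/32 = π(0.235)⁴/32 = 2.994×10^-4 m⁴.
θ = T·L/(G·J) = 300000 × 6.79 / (42.2×10⁹ × 2.994×10^-4) = 0.1612 rad.

161 mrad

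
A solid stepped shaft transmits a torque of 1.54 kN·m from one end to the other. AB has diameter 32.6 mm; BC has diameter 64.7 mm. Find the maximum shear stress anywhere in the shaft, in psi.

Under the same torque, τ_max = 16T/(πd³) is largest where d is smallest — segment AB (d = 32.6 mm).
τ_max = 16·1540/(π·(0.0326)³) = 2.264×10^8 Pa.

32800 psi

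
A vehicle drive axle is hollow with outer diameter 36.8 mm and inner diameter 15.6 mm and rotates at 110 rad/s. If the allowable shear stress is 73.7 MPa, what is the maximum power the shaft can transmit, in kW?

J = π(d_o⁴ − d_i⁴)/32 = π(0.0368⁴ − 0.0156⁴)/32 = 1.742×10^-7 m⁴.
T_max = τ_allow·J/r = 7.37×10^7 × 1.742×10^-7 / 0.0184 = 697.9 N·m.
ω = 110 rad/s, so P_max = T_max·ω = 7.677×10^4 W.

76.8 kW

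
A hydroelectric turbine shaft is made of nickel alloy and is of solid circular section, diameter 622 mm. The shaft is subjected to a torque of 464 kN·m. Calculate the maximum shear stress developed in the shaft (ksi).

1.42 ksi

J = πd⁴/32 = π(0.622)⁴/32 = 0.01469 m⁴.
τ_max = T·r/J = 464000 × 0.311 / 0.01469 = 9.820×10^6 Pa.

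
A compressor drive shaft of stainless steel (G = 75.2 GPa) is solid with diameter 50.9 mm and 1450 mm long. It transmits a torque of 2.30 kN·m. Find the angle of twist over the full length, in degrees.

J = πd⁴/32 = π(0.0509)⁴/32 = 6.590×10^-7 m⁴.
θ = T·L/(G·J) = 2300 × 1.45 / (75.2×10⁹ × 6.590×10^-7) = 0.06730 rad.

3.86°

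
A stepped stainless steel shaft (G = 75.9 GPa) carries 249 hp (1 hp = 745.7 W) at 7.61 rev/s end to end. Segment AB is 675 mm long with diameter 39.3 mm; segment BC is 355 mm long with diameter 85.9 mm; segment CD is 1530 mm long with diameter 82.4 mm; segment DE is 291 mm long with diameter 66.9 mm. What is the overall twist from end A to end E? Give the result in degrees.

10.1°

ω = 2π·7.61 = 47.82 rad/s, so T = P/ω = 249×745.7 / 47.82 = 3883 N·m.
J_AB = π(0.0393)⁴/32 = 2.34×10^-7 m⁴; J_BC = π(0.0859)⁴/32 = 5.35×10^-6 m⁴; J_CD = π(0.0824)⁴/32 = 4.53×10^-6 m⁴; J_DE = π(0.0669)⁴/32 = 1.97×10^-6 m⁴.
θ = (T/G)·Σ L_i/J_i = (3883/75.9×10⁹)·(0.675/2.34×10^-7 + 0.355/5.35×10^-6 + 1.53/4.53×10^-6 + 0.291/1.97×10^-6) = 0.1757 rad.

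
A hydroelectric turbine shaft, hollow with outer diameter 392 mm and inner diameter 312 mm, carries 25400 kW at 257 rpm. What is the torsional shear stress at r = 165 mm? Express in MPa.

112 MPa

ω = 2π·257/60 = 26.91 rad/s, so T = P/ω = 25400×10³ / 26.91 = 943800 N·m.
J = π(d_o⁴ − d_i⁴)/32 = π(0.392⁴ − 0.312⁴)/32 = 1.388×10^-3 m⁴.
Shear stress varies linearly with radius: τ = T·r/J = 943800 × 0.165 / 1.388×10^-3 = 1.122×10^8 Pa.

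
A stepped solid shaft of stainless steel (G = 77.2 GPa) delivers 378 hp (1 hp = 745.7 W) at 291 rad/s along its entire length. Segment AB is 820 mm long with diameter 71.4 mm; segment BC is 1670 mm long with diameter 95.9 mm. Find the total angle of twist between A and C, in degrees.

ω = 291 rad/s, so T = P/ω = 378×745.7 / 291.0 = 968.6 N·m.
J_AB = π(0.0714)⁴/32 = 2.55×10^-6 m⁴; J_BC = π(0.0959)⁴/32 = 8.30×10^-6 m⁴.
θ = (T/G)·Σ L_i/J_i = (968.6/77.2×10⁹)·(0.820/2.55×10^-6 + 1.67/8.30×10^-6) = 6.556×10^-3 rad.

0.376°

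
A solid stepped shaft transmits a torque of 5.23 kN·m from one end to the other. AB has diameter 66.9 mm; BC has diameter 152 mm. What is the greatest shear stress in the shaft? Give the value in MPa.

Under the same torque, τ_max = 16T/(πd³) is largest where d is smallest — segment AB (d = 66.9 mm).
τ_max = 16·5230/(π·(0.0669)³) = 8.896×10^7 Pa.

89.0 MPa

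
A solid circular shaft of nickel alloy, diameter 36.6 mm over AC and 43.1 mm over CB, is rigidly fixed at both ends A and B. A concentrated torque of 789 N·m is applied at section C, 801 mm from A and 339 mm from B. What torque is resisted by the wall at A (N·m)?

Compatibility: T_A·a/J_AC = T_B·b/J_CB with T_A + T_B = T₀.
J_AC = 1.76×10^-7 m⁴, J_CB = 3.39×10^-7 m⁴, so T_A = T₀·(J_AC/a)/((J_AC/a)+(J_CB/b)) = 142.3 N·m, T_B = 646.7 N·m.

142 N·m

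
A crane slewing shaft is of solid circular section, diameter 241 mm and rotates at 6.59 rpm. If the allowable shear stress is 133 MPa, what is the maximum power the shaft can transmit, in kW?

J = πd⁴/32 = π(0.241)⁴/32 = 3.312×10^-4 m⁴.
T_max = τ_allow·J/r = 1.33×10^8 × 3.312×10^-4 / 0.120 = 365500 N·m.
ω = 2π·6.59/60 = 0.6901 rad/s, so P_max = T_max·ω = 2.523×10^5 W.

252 kW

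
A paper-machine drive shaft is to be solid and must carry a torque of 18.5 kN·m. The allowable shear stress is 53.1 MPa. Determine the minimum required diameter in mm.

For a solid shaft τ_max = 16T/(πd³), so d = (16T/(π τ_allow))^(1/3) = (16·18500/(π·5.31×10^7))^(1/3) = 0.1211 m.

121 mm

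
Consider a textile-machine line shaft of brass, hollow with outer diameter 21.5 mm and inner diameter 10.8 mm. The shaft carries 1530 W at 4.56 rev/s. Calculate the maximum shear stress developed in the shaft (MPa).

ω = 2π·4.56 = 28.65 rad/s, so T = P/ω = 1530 / 28.65 = 53.40 N·m.
J = π(d_o⁴ − d_i⁴)/32 = π(0.0215⁴ − 0.0108⁴)/32 = 1.964×10^-8 m⁴.
τ_max = T·r/J = 53.40 × 0.0107 / 1.964×10^-8 = 2.923×10^7 Pa.

29.2 MPa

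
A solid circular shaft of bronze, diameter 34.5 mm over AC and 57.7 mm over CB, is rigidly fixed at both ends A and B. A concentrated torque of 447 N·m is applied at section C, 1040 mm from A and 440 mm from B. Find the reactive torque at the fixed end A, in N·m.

22.9 N·m

Compatibility: T_A·a/J_AC = T_B·b/J_CB with T_A + T_B = T₀.
J_AC = 1.39×10^-7 m⁴, J_CB = 1.09×10^-6 m⁴, so T_A = T₀·(J_AC/a)/((J_AC/a)+(J_CB/b)) = 22.93 N·m, T_B = 424.1 N·m.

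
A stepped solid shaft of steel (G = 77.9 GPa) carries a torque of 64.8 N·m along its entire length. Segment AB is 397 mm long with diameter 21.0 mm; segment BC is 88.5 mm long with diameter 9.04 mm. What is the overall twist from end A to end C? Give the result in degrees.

7.42°

J_AB = π(0.0210)⁴/32 = 1.91×10^-8 m⁴; J_BC = π(0.00904)⁴/32 = 6.56×10^-10 m⁴.
θ = (T/G)·Σ L_i/J_i = (64.80/77.9×10⁹)·(0.397/1.91×10^-8 + 0.0885/6.56×10^-10) = 0.1296 rad.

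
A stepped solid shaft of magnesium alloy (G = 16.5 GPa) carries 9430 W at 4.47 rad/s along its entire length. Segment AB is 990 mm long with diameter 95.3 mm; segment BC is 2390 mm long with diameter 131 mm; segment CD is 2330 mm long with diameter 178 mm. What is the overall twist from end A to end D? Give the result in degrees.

ω = 4.47 rad/s, so T = P/ω = 9430 / 4.470 = 2110 N·m.
J_AB = π(0.0953)⁴/32 = 8.10×10^-6 m⁴; J_BC = π(0.131)⁴/32 = 2.89×10^-5 m⁴; J_CD = π(0.178)⁴/32 = 9.86×10^-5 m⁴.
θ = (T/G)·Σ L_i/J_i = (2110/16.5×10⁹)·(0.990/8.10×10^-6 + 2.39/2.89×10^-5 + 2.33/9.86×10^-5) = 0.02922 rad.

1.67°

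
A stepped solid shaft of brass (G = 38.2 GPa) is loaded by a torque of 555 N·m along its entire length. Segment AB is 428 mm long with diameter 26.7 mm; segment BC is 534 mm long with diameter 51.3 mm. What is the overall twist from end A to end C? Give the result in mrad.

136 mrad

J_AB = π(0.0267)⁴/32 = 4.99×10^-8 m⁴; J_BC = π(0.0513)⁴/32 = 6.80×10^-7 m⁴.
θ = (T/G)·Σ L_i/J_i = (555.0/38.2×10⁹)·(0.428/4.99×10^-8 + 0.534/6.80×10^-7) = 0.1360 rad.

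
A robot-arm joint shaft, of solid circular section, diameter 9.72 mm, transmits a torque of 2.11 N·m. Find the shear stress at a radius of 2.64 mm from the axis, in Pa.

6.36e6 Pa

J = πd⁴/32 = π(0.00972)⁴/32 = 8.763×10^-10 m⁴.
Shear stress varies linearly with radius: τ = T·r/J = 2.110 × 0.00264 / 8.763×10^-10 = 6.357×10^6 Pa.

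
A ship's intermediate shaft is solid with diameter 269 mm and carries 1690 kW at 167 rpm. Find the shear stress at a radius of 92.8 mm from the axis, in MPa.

ω = 2π·167/60 = 17.49 rad/s, so T = P/ω = 1690×10³ / 17.49 = 96640 N·m.
J = πd⁴/32 = π(0.269)⁴/32 = 5.141×10^-4 m⁴.
Shear stress varies linearly with radius: τ = T·r/J = 96640 × 0.0928 / 5.141×10^-4 = 1.745×10^7 Pa.

17.4 MPa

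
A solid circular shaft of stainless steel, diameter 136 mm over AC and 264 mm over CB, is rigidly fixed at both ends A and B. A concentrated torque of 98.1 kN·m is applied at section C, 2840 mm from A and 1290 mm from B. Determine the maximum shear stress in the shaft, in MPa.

26.3 MPa

Compatibility: T_A·a/J_AC = T_B·b/J_CB with T_A + T_B = T₀.
J_AC = 3.36×10^-5 m⁴, J_CB = 4.77×10^-4 m⁴, so T_A = T₀·(J_AC/a)/((J_AC/a)+(J_CB/b)) = 3041 N·m, T_B = 95060 N·m.
τ in each portion: τ_AC = 6.16×10^6 Pa, τ_CB = 2.63×10^7 Pa; maximum is in CB.
τ_max = T_CB·r/J = 95060·0.132/4.77×10^-4 = 2.631×10^7 Pa.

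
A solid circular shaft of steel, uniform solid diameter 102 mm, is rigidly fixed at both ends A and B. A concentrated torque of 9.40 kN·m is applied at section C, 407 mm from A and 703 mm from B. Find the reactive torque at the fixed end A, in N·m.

5950 N·m

With uniform GJ and both ends fixed, compatibility θ_AC = θ_CB gives T_A·a = T_B·b, together with T_A + T_B = T₀.
T_A = T₀·b/(a+b) = 9400·703/1110 = 5953 N·m; T_B = 3447 N·m.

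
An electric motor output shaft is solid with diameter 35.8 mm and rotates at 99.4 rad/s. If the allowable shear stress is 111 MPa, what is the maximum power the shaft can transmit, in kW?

99.4 kW

J = πd⁴/32 = π(0.0358)⁴/32 = 1.613×10^-7 m⁴.
T_max = τ_allow·J/r = 1.11×10^8 × 1.613×10^-7 / 0.0179 = 1000 N·m.
ω = 99.4 rad/s, so P_max = T_max·ω = 9.940×10^4 W.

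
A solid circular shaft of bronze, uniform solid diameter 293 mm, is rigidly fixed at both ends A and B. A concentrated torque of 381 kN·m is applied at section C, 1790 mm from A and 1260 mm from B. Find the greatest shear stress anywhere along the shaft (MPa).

With uniform GJ and both ends fixed, compatibility θ_AC = θ_CB gives T_A·a = T_B·b, together with T_A + T_B = T₀.
T_A = T₀·b/(a+b) = 381000·1260/3050 = 157400 N·m; T_B = 223600 N·m.
τ in each portion: τ_AC = 3.19×10^7 Pa, τ_CB = 4.53×10^7 Pa; maximum is in CB.
τ_max = T_CB·r/J = 223600·0.146/7.24×10^-4 = 4.527×10^7 Pa.

45.3 MPa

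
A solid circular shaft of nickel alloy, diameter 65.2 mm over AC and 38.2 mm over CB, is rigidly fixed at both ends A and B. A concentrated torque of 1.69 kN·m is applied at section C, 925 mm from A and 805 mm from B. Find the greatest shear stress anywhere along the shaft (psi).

3970 psi

Compatibility: T_A·a/J_AC = T_B·b/J_CB with T_A + T_B = T₀.
J_AC = 1.77×10^-6 m⁴, J_CB = 2.09×10^-7 m⁴, so T_A = T₀·(J_AC/a)/((J_AC/a)+(J_CB/b)) = 1488 N·m, T_B = 201.5 N·m.
τ in each portion: τ_AC = 2.74×10^7 Pa, τ_CB = 1.84×10^7 Pa; maximum is in AC.
τ_max = T_AC·r/J = 1488·0.0326/1.77×10^-6 = 2.735×10^7 Pa.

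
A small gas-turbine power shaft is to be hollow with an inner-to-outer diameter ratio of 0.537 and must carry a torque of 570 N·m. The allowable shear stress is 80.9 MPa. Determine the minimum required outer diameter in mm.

34.0 mm

For a hollow shaft with d_i/d_o = 0.537: τ_max = 16T/(π d_o³ (1−k⁴)), so d_o = [16T/(π τ_allow (1−k⁴))]^(1/3) = [16·570.0/(π·8.09×10^7·0.9168)]^(1/3) = 0.03395 m.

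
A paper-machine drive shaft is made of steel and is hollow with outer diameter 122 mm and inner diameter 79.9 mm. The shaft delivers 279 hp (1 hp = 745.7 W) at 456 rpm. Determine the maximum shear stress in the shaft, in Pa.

1.50e7 Pa

ω = 2π·456/60 = 47.75 rad/s, so T = P/ω = 279×745.7 / 47.75 = 4357 N·m.
J = π(d_o⁴ − d_i⁴)/32 = π(0.122⁴ − 0.0799⁴)/32 = 1.775×10^-5 m⁴.
τ_max = T·r/J = 4357 × 0.0610 / 1.775×10^-5 = 1.497×10^7 Pa.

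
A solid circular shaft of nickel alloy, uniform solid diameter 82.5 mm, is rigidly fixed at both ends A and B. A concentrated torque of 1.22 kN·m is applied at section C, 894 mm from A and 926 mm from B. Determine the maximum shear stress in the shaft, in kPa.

5630 kPa

With uniform GJ and both ends fixed, compatibility θ_AC = θ_CB gives T_A·a = T_B·b, together with T_A + T_B = T₀.
T_A = T₀·b/(a+b) = 1220·926/1820 = 620.7 N·m; T_B = 599.3 N·m.
τ in each portion: τ_AC = 5.63×10^6 Pa, τ_CB = 5.44×10^6 Pa; maximum is in AC.
τ_max = T_AC·r/J = 620.7·0.0413/4.55×10^-6 = 5.630×10^6 Pa.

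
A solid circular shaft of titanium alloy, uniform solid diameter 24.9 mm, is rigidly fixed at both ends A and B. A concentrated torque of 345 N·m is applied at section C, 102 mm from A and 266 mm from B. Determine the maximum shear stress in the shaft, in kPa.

With uniform GJ and both ends fixed, compatibility θ_AC = θ_CB gives T_A·a = T_B·b, together with T_A + T_B = T₀.
T_A = T₀·b/(a+b) = 345.0·266/368.0 = 249.4 N·m; T_B = 95.62 N·m.
τ in each portion: τ_AC = 8.23×10^7 Pa, τ_CB = 3.15×10^7 Pa; maximum is in AC.
τ_max = T_AC·r/J = 249.4·0.0124/3.77×10^-8 = 8.227×10^7 Pa.

82300 kPa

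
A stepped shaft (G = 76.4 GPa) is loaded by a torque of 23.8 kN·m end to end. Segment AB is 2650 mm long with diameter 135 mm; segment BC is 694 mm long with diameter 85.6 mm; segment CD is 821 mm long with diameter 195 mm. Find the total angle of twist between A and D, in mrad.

68.1 mrad

J_AB = π(0.135)⁴/32 = 3.26×10^-5 m⁴; J_BC = π(0.0856)⁴/32 = 5.27×10^-6 m⁴; J_CD = π(0.195)⁴/32 = 1.42×10^-4 m⁴.
θ = (T/G)·Σ L_i/J_i = (23800/76.4×10⁹)·(2.65/3.26×10^-5 + 0.694/5.27×10^-6 + 0.821/1.42×10^-4) = 0.06813 rad.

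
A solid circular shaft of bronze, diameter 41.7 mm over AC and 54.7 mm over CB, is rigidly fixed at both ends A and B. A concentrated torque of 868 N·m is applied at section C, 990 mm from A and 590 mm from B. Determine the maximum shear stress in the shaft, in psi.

3260 psi

Compatibility: T_A·a/J_AC = T_B·b/J_CB with T_A + T_B = T₀.
J_AC = 2.97×10^-7 m⁴, J_CB = 8.79×10^-7 m⁴, so T_A = T₀·(J_AC/a)/((J_AC/a)+(J_CB/b)) = 145.4 N·m, T_B = 722.6 N·m.
τ in each portion: τ_AC = 1.02×10^7 Pa, τ_CB = 2.25×10^7 Pa; maximum is in CB.
τ_max = T_CB·r/J = 722.6·0.0274/8.79×10^-7 = 2.248×10^7 Pa.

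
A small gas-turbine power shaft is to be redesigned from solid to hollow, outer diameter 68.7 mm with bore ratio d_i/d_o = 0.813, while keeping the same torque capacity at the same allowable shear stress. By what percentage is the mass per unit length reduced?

50.3 %

Equal τ_max and T ⇒ the solid shaft needs d_s³ = d_o³(1−k⁴), so d_s = 68.7·(1−0.813⁴)^(1/3) = 56.73 mm.
Area ratio A_h/A_s = d_o²(1−k²)/d_s² = (1−k²)/(1−k⁴)^(2/3) = 0.4972.
Mass saving = 1 − 0.4972 = 50.3 %.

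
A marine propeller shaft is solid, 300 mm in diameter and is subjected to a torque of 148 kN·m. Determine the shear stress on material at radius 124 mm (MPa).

J = πd⁴/32 = π(0.300)⁴/32 = 7.952×10^-4 m⁴.
Shear stress varies linearly with radius: τ = T·r/J = 148000 × 0.124 / 7.952×10^-4 = 2.308×10^7 Pa.

23.1 MPa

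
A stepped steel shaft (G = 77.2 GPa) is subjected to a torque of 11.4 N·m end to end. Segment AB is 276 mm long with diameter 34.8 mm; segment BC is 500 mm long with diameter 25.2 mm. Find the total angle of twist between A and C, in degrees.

J_AB = π(0.0348)⁴/32 = 1.44×10^-7 m⁴; J_BC = π(0.0252)⁴/32 = 3.96×10^-8 m⁴.
θ = (T/G)·Σ L_i/J_i = (11.40/77.2×10⁹)·(0.276/1.44×10^-7 + 0.500/3.96×10^-8) = 2.148×10^-3 rad.

0.123°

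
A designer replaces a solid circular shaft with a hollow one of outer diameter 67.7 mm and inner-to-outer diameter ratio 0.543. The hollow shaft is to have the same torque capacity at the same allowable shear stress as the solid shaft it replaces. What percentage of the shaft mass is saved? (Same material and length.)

25.1 %

Equal τ_max and T ⇒ the solid shaft needs d_s³ = d_o³(1−k⁴), so d_s = 67.7·(1−0.543⁴)^(1/3) = 65.68 mm.
Area ratio A_h/A_s = d_o²(1−k²)/d_s² = (1−k²)/(1−k⁴)^(2/3) = 0.7492.
Mass saving = 1 − 0.7492 = 25.1 %.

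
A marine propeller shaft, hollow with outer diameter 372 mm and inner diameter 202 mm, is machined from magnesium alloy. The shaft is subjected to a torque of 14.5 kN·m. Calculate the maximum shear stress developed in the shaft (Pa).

J = π(d_o⁴ − d_i⁴)/32 = π(0.372⁴ − 0.202⁴)/32 = 1.717×10^-3 m⁴.
τ_max = T·r/J = 14500 × 0.186 / 1.717×10^-3 = 1.571×10^6 Pa.

1.57e6 Pa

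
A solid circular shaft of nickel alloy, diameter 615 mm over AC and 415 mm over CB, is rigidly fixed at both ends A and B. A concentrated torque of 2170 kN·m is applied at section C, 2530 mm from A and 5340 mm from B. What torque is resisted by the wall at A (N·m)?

1.98e6 N·m

Compatibility: T_A·a/J_AC = T_B·b/J_CB with T_A + T_B = T₀.
J_AC = 0.0140 m⁴, J_CB = 2.91×10^-3 m⁴, so T_A = T₀·(J_AC/a)/((J_AC/a)+(J_CB/b)) = 1.976e6 N·m, T_B = 194100 N·m.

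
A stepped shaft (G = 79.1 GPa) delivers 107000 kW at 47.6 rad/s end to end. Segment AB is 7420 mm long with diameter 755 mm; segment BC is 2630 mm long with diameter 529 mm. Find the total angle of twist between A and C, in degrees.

0.936°

ω = 47.6 rad/s, so T = P/ω = 107000×10³ / 47.60 = 2.248e6 N·m.
J_AB = π(0.755)⁴/32 = 0.0319 m⁴; J_BC = π(0.529)⁴/32 = 7.69×10^-3 m⁴.
θ = (T/G)·Σ L_i/J_i = (2.248e6/79.1×10⁹)·(7.42/0.0319 + 2.63/7.69×10^-3) = 0.01633 rad.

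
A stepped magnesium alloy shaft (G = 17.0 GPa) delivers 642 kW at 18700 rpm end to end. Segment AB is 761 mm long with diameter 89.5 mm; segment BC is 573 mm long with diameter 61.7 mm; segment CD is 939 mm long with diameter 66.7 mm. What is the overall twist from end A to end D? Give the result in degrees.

ω = 2π·18700/60 = 1958 rad/s, so T = P/ω = 642×10³ / 1958 = 327.8 N·m.
J_AB = π(0.0895)⁴/32 = 6.30×10^-6 m⁴; J_BC = π(0.0617)⁴/32 = 1.42×10^-6 m⁴; J_CD = π(0.0667)⁴/32 = 1.94×10^-6 m⁴.
θ = (T/G)·Σ L_i/J_i = (327.8/17.0×10⁹)·(0.761/6.30×10^-6 + 0.573/1.42×10^-6 + 0.939/1.94×10^-6) = 0.01942 rad.

1.11°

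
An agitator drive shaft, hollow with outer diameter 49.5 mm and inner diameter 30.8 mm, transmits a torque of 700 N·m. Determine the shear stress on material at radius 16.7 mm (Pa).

2.33e7 Pa

J = π(d_o⁴ − d_i⁴)/32 = π(0.0495⁴ − 0.0308⁴)/32 = 5.011×10^-7 m⁴.
Shear stress varies linearly with radius: τ = T·r/J = 700.0 × 0.0167 / 5.011×10^-7 = 2.333×10^7 Pa.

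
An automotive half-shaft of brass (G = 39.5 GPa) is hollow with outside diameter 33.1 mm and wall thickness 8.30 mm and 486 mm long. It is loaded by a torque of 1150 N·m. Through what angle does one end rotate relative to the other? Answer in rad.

J = π(d_o⁴ − d_i⁴)/32 = π(0.0331⁴ − 0.0165⁴)/32 = 1.106×10^-7 m⁴.
θ = T·L/(G·J) = 1150 × 0.486 / (39.5×10⁹ × 1.106×10^-7) = 0.1280 rad.

0.128 rad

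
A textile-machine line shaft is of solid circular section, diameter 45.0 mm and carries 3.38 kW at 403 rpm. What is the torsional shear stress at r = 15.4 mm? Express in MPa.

ω = 2π·403/60 = 42.20 rad/s, so T = P/ω = 3.38×10³ / 42.20 = 80.09 N·m.
J = πd⁴/32 = π(0.0450)⁴/32 = 4.026×10^-7 m⁴.
Shear stress varies linearly with radius: τ = T·r/J = 80.09 × 0.0154 / 4.026×10^-7 = 3.064×10^6 Pa.

3.06 MPa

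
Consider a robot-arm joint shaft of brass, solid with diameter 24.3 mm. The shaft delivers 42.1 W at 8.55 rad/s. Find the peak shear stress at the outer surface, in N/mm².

1.75 N/mm²

ω = 8.55 rad/s, so T = P/ω = 42.1 / 8.550 = 4.924 N·m.
J = πd⁴/32 = π(0.0243)⁴/32 = 3.423×10^-8 m⁴.
τ_max = T·r/J = 4.924 × 0.0122 / 3.423×10^-8 = 1.748×10^6 Pa.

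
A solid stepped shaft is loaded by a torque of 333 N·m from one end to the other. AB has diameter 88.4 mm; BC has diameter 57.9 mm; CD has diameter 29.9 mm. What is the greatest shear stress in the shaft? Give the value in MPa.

Under the same torque, τ_max = 16T/(πd³) is largest where d is smallest — segment CD (d = 29.9 mm).
τ_max = 16·333.0/(π·(0.0299)³) = 6.345×10^7 Pa.

63.4 MPa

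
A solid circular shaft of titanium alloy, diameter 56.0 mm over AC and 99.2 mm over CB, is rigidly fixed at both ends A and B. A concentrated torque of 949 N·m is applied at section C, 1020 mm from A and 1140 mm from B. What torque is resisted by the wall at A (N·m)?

Compatibility: T_A·a/J_AC = T_B·b/J_CB with T_A + T_B = T₀.
J_AC = 9.65×10^-7 m⁴, J_CB = 9.51×10^-6 m⁴, so T_A = T₀·(J_AC/a)/((J_AC/a)+(J_CB/b)) = 96.74 N·m, T_B = 852.3 N·m.

96.7 N·m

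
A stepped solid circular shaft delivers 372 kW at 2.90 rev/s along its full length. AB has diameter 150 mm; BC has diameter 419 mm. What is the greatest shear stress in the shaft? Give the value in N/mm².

ω = 2π·2.90 = 18.22 rad/s, so T = P/ω = 372×10³ / 18.22 = 20420 N·m.
Under the same torque, τ_max = 16T/(πd³) is largest where d is smallest — segment AB (d = 150 mm).
τ_max = 16·20420/(π·(0.150)³) = 3.081×10^7 Pa.

30.8 N/mm²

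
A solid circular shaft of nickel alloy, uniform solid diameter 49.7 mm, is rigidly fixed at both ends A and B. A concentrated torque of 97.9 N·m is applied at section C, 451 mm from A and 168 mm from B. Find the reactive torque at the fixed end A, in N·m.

With uniform GJ and both ends fixed, compatibility θ_AC = θ_CB gives T_A·a = T_B·b, together with T_A + T_B = T₀.
T_A = T₀·b/(a+b) = 97.90·168/619.0 = 26.57 N·m; T_B = 71.33 N·m.

26.6 N·m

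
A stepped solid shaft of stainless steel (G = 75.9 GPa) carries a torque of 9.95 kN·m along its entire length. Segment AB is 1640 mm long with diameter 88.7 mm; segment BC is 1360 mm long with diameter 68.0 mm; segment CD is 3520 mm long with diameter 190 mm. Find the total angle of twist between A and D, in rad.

0.124 rad

J_AB = π(0.0887)⁴/32 = 6.08×10^-6 m⁴; J_BC = π(0.0680)⁴/32 = 2.10×10^-6 m⁴; J_CD = π(0.190)⁴/32 = 1.28×10^-4 m⁴.
θ = (T/G)·Σ L_i/J_i = (9950/75.9×10⁹)·(1.64/6.08×10^-6 + 1.36/2.10×10^-6 + 3.52/1.28×10^-4) = 0.1239 rad.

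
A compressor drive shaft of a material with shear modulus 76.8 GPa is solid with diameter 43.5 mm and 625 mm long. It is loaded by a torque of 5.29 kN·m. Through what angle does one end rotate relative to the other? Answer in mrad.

J = πd⁴/32 = π(0.0435)⁴/32 = 3.515×10^-7 m⁴.
θ = T·L/(G·J) = 5290 × 0.625 / (76.8×10⁹ × 3.515×10^-7) = 0.1225 rad.

122 mrad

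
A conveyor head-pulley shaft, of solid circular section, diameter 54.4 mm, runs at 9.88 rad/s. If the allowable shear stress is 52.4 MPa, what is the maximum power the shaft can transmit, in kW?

J = πd⁴/32 = π(0.0544)⁴/32 = 8.598×10^-7 m⁴.
T_max = τ_allow·J/r = 5.24×10^7 × 8.598×10^-7 / 0.0272 = 1656 N·m.
ω = 9.88 rad/s, so P_max = T_max·ω = 1.636×10^4 W.

16.4 kW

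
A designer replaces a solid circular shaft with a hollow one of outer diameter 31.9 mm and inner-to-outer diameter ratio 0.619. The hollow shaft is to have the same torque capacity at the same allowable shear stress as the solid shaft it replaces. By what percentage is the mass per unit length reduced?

Equal τ_max and T ⇒ the solid shaft needs d_s³ = d_o³(1−k⁴), so d_s = 31.9·(1−0.619⁴)^(1/3) = 30.26 mm.
Area ratio A_h/A_s = d_o²(1−k²)/d_s² = (1−k²)/(1−k⁴)^(2/3) = 0.6857.
Mass saving = 1 − 0.6857 = 31.4 %.

31.4 %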